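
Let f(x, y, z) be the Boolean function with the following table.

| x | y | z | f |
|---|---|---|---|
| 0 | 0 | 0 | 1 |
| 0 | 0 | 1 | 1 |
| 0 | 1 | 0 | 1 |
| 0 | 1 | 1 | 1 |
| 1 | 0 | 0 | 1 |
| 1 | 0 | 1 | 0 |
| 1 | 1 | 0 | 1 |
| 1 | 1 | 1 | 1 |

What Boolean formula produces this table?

f(x, y, z) = ¬((x ∧ ¬y) ∧ z)

f is 0 on exactly one input, (1,0,1), whose minterm is x·¬y·z. So f is the negation of that single conjunction.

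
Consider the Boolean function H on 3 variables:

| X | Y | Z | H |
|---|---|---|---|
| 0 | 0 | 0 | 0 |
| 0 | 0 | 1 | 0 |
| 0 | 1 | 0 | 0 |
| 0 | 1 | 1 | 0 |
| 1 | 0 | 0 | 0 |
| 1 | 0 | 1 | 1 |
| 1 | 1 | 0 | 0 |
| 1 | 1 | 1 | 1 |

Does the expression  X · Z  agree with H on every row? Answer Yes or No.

Evaluate X · Z on each row and compare to H:
  X=0, Y=0, Z=0: formula gives 0, H = 0 ✓
  X=0, Y=0, Z=1: formula gives 0, H = 0 ✓
  X=0, Y=1, Z=0: formula gives 0, H = 0 ✓
  X=0, Y=1, Z=1: formula gives 0, H = 0 ✓
  X=1, Y=0, Z=0: formula gives 0, H = 0 ✓
  … (the remaining 3 rows also agree.)
All 8 rows match — the expression computes H exactly.

Yes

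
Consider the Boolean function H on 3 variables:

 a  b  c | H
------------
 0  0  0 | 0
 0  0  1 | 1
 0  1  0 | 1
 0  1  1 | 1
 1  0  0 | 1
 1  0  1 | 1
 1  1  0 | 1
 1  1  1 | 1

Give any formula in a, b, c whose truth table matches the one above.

H(a, b, c) = (a + b) + c

The output is 1 whenever at least one input is 1 — the OR of all inputs.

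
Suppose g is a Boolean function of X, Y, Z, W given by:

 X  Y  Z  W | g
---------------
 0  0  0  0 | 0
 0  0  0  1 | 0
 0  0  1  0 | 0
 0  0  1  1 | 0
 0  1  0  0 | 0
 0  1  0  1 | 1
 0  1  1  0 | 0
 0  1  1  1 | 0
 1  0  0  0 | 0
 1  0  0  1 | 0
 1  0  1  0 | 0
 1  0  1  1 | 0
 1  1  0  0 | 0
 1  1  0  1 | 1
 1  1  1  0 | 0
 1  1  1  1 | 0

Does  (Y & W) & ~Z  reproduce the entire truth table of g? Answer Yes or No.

Test each input against both g and the formula:
  X=0, Y=0, Z=0, W=0: formula gives 0, g = 0 ✓
  X=0, Y=0, Z=0, W=1: formula gives 0, g = 0 ✓
  X=0, Y=0, Z=1, W=0: formula gives 0, g = 0 ✓
  X=0, Y=0, Z=1, W=1: formula gives 0, g = 0 ✓
  … (the remaining 12 rows also agree.)
Every row agrees, so the formula is equivalent.

Yes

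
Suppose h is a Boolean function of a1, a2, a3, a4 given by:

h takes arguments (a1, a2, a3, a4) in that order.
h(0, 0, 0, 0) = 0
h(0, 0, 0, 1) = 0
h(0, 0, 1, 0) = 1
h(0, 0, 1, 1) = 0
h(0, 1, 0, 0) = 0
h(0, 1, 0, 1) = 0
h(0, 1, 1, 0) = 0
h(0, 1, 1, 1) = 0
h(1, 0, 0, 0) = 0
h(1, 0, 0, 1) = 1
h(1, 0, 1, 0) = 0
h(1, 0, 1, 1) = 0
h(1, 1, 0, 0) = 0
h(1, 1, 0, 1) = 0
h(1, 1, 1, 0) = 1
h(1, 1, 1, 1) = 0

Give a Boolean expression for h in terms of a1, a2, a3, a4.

The 1-rows are (0,0,1,0), (1,0,0,1), (1,1,1,0). Each contributes one minterm — ¬a1·¬a2·a3·¬a4; a1·¬a2·¬a3·a4; a1·a2·a3·¬a4 — and their disjunction is a sum-of-products form of h.

h(a1, a2, a3, a4) = ((((not a1 and not a2) and a3) and not a4) or (((a1 and not a2) and not a3) and a4)) or (((a1 and a2) and a3) and not a4)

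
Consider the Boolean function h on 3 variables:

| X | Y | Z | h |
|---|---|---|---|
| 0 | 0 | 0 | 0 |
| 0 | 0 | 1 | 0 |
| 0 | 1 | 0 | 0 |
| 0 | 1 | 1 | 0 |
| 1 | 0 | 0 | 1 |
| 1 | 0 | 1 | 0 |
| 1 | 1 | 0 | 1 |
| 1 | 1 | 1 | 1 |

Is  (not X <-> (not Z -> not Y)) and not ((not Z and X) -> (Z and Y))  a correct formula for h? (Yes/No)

No

Evaluate (not X <-> (not Z -> not Y)) and not ((not Z and X) -> (Z and Y)) on each row and compare to h:
  X=0, Y=0, Z=0: formula gives 0, h = 0 ✓
  X=0, Y=0, Z=1: formula gives 0, h = 0 ✓
  X=0, Y=1, Z=0: formula gives 0, h = 0 ✓
  X=0, Y=1, Z=1: formula gives 0, h = 0 ✓
  X=1, Y=0, Z=0: formula gives 0, but h = 1 ✗
A single disagreement suffices: at (1,0,0) they differ, so the formula does not compute h.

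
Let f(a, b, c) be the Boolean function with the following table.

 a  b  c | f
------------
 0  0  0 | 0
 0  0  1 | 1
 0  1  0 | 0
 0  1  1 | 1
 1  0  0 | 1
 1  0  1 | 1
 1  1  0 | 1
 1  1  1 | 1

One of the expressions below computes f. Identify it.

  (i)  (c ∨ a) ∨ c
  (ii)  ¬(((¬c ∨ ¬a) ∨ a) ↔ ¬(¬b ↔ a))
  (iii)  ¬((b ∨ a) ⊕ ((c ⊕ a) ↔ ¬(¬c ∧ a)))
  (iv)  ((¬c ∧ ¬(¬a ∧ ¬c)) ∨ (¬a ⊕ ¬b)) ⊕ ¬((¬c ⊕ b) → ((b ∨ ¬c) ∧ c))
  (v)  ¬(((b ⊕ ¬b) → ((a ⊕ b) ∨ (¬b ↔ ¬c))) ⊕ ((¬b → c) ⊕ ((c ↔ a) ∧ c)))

(ii) disagrees with f on (0,0,1) (formula → 0, table → 1); rule it out.
(iii) disagrees with f on (0,0,0) (formula → 1, table → 0); rule it out.
(iv) disagrees with f on (0,0,0) (formula → 1, table → 0); rule it out.
(v) disagrees with f on (0,0,1) (formula → 0, table → 1); rule it out.
Only (i) survives; checking it on all 8 rows confirms it matches f.

i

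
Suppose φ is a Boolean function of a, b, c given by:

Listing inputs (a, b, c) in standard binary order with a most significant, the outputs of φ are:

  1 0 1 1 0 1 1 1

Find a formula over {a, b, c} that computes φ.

φ is 0 on only 2 rows — (0,0,1), (1,0,0). Writing each as a minterm (¬a·¬b·c, a·¬b·¬c) and OR-ing them characterizes exactly where φ=0, so φ is the negation of that disjunction.

φ(a, b, c) = not (((not a and not b) and c) or ((a and not b) and not c))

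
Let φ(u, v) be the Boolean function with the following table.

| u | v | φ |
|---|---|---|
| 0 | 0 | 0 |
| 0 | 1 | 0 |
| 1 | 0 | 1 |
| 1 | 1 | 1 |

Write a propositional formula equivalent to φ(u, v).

The output simply equals u.

φ(u, v) = u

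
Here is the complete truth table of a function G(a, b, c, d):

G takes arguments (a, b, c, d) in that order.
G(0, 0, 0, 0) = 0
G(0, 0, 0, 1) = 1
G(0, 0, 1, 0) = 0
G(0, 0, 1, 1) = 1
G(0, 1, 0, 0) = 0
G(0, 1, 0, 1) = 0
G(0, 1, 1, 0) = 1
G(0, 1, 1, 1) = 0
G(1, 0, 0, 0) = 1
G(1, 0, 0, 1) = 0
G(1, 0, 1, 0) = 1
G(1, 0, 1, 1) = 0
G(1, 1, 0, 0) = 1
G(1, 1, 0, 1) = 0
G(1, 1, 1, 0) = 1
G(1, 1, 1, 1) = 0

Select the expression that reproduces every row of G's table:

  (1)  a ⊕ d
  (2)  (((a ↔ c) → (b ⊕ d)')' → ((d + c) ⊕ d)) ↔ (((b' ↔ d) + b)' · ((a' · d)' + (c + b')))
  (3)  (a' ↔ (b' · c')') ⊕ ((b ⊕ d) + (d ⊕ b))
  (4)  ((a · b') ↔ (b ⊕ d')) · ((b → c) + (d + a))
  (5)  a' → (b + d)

(1) fails at (0,1,0,1): the formula yields 1, G is 0.
(2) fails at (0,0,0,0): the formula yields 1, G is 0.
(3) fails at (0,0,1,0): the formula yields 1, G is 0.
(5) fails at (0,1,0,0): the formula yields 1, G is 0.
That leaves (4). Evaluating it on every row reproduces the table of G exactly.

4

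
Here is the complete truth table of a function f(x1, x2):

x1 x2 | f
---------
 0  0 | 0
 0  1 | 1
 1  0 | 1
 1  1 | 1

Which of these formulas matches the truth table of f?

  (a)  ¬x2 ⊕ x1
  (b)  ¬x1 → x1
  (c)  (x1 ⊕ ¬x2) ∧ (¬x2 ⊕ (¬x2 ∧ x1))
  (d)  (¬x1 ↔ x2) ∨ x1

d

(a): at (0,0) it gives 1, but f = 0 — eliminated.
(b): at (0,1) it gives 0, but f = 1 — eliminated.
(c): at (0,0) it gives 1, but f = 0 — eliminated.
(d) is the remaining candidate, and it agrees with f on all 4 inputs.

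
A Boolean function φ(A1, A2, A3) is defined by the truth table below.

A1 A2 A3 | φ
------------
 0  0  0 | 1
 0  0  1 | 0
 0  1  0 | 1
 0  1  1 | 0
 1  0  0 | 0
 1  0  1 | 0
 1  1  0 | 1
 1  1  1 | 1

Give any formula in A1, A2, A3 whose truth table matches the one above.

φ(A1, A2, A3) = ((((~A1 & ~A2) & ~A3) | ((~A1 & A2) & ~A3)) | ((A1 & A2) & ~A3)) | ((A1 & A2) & A3)

Collect the rows where φ=1 — (0,0,0), (0,1,0), (1,1,0), (1,1,1) — and write one minterm per row: ¬A1·¬A2·¬A3, ¬A1·A2·¬A3, A1·A2·¬A3, A1·A2·A3. Their union (logical OR) reproduces the table exactly.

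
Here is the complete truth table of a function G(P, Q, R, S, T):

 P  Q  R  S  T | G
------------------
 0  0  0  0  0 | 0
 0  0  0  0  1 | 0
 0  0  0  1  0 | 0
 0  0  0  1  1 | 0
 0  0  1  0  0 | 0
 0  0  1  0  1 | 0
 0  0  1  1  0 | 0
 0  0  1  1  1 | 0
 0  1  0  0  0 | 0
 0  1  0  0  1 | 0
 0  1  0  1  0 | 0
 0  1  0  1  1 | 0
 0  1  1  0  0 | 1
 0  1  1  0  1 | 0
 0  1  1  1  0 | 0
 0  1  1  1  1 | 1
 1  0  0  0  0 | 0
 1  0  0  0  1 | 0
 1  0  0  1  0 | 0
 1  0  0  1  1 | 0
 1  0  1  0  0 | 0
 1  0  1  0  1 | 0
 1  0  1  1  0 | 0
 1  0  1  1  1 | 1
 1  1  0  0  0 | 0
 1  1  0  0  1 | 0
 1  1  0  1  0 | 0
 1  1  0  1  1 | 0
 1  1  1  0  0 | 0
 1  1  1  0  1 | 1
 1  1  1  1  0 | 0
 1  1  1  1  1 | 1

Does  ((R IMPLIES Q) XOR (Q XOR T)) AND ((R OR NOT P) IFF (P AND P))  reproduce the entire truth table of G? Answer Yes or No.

Check the formula against G row by row:
  P=0, Q=0, R=0, S=0, T=0: formula gives 0, G = 0 ✓
  P=0, Q=0, R=0, S=0, T=1: formula gives 0, G = 0 ✓
  P=0, Q=0, R=0, S=1, T=0: formula gives 0, G = 0 ✓
  P=0, Q=0, R=0, S=1, T=1: formula gives 0, G = 0 ✓
  …
  P=0, Q=1, R=1, S=0, T=0: formula gives 0, but G = 1 ✗
A single disagreement suffices: at (0,1,1,0,0) they differ, so the formula does not compute G.

No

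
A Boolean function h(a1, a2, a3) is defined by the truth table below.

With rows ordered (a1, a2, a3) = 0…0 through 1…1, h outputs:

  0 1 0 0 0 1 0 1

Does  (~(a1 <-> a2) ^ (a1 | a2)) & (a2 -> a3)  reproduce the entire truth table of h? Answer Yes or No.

No

Evaluate (~(a1 <-> a2) ^ (a1 | a2)) & (a2 -> a3) on each row and compare to h:
  a1=0, a2=0, a3=0: formula gives 0, h = 0 ✓
  a1=0, a2=0, a3=1: formula gives 0, but h = 1 ✗
A single disagreement suffices: at (0,0,1) they differ, so the formula does not compute h.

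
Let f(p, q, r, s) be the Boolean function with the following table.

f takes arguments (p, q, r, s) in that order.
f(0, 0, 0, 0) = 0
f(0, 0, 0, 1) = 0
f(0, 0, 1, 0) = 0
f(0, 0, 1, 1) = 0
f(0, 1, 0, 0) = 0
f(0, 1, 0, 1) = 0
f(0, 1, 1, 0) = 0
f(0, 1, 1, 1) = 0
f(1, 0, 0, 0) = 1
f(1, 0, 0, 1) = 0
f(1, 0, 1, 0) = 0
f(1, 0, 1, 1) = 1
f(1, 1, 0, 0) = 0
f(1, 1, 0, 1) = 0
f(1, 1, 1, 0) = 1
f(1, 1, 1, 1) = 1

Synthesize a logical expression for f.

Collect the rows where f=1 — (1,0,0,0), (1,0,1,1), (1,1,1,0), (1,1,1,1) — and write one minterm per row: p·¬q·¬r·¬s, p·¬q·r·s, p·q·r·¬s, p·q·r·s. Their union (logical OR) reproduces the table exactly.

f(p, q, r, s) = (((((p AND NOT q) AND NOT r) AND NOT s) OR (((p AND NOT q) AND r) AND s)) OR (((p AND q) AND r) AND NOT s)) OR (((p AND q) AND r) AND s)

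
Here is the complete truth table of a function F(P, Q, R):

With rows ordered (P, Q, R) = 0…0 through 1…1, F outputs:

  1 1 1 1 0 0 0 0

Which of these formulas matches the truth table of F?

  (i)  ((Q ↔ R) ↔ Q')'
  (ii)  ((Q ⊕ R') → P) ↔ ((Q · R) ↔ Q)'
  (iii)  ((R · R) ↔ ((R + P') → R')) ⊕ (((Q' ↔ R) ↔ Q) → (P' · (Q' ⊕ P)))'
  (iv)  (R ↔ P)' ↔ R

(i) fails at (0,0,0): the formula yields 0, F is 1.
(ii) fails at (0,0,1): the formula yields 0, F is 1.
(iii) fails at (0,0,0): the formula yields 0, F is 1.
That leaves (iv). Evaluating it on every row reproduces the table of F exactly.

iv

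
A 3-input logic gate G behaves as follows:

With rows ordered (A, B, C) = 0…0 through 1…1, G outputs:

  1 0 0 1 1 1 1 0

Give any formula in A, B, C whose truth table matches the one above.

G(A, B, C) = ¬((((¬A ∧ ¬B) ∧ C) ∨ ((¬A ∧ B) ∧ ¬C)) ∨ ((A ∧ B) ∧ C))

G is 0 on only 3 rows — (0,0,1), (0,1,0), (1,1,1). Writing each as a minterm (¬A·¬B·C, ¬A·B·¬C, A·B·C) and OR-ing them characterizes exactly where G=0, so G is the negation of that disjunction.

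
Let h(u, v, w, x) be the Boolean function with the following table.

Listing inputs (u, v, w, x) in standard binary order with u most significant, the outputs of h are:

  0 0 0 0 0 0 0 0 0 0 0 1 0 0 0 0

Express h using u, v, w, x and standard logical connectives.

h(u, v, w, x) = ((u and not v) and w) and x

h is 1 on exactly one input, (1,0,1,1), whose minterm is u·¬v·w·x. So h is just that conjunction.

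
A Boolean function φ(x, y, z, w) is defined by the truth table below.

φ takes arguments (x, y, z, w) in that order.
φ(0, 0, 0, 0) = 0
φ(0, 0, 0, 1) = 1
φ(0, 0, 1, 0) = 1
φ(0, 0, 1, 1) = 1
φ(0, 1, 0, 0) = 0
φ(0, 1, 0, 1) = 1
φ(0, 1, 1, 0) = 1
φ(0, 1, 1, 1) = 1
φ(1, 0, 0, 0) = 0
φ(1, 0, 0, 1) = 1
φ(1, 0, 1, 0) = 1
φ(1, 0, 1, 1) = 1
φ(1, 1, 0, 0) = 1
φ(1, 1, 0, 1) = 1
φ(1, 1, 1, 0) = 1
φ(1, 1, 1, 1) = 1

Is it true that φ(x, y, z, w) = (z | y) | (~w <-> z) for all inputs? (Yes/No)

Test each input against both φ and the formula:
  x=0, y=0, z=0, w=0: formula gives 0, φ = 0 ✓
  x=0, y=0, z=0, w=1: formula gives 1, φ = 1 ✓
  x=0, y=0, z=1, w=0: formula gives 1, φ = 1 ✓
  x=0, y=0, z=1, w=1: formula gives 1, φ = 1 ✓
  x=0, y=1, z=0, w=0: formula gives 1, but φ = 0 ✗
A single disagreement suffices: at (0,1,0,0) they differ, so the formula does not compute φ.

No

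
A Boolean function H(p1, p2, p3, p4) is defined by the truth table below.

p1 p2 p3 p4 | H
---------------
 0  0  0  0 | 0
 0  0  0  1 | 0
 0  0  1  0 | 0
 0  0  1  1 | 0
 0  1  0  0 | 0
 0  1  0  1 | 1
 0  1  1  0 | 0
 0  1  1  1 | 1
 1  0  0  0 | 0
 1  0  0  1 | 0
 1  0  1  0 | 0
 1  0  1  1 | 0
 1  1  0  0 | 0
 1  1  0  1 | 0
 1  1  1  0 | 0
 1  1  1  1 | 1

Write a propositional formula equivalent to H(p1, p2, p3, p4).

H(p1, p2, p3, p4) = ((((~p1 & p2) & ~p3) & p4) | (((~p1 & p2) & p3) & p4)) | (((p1 & p2) & p3) & p4)

H=1 on 3 inputs: (0,1,0,1), (0,1,1,1), (1,1,1,1). Reading each as a conjunction of literals (¬p1·p2·¬p3·p4, ¬p1·p2·p3·p4, p1·p2·p3·p4) and taking the OR gives the canonical DNF.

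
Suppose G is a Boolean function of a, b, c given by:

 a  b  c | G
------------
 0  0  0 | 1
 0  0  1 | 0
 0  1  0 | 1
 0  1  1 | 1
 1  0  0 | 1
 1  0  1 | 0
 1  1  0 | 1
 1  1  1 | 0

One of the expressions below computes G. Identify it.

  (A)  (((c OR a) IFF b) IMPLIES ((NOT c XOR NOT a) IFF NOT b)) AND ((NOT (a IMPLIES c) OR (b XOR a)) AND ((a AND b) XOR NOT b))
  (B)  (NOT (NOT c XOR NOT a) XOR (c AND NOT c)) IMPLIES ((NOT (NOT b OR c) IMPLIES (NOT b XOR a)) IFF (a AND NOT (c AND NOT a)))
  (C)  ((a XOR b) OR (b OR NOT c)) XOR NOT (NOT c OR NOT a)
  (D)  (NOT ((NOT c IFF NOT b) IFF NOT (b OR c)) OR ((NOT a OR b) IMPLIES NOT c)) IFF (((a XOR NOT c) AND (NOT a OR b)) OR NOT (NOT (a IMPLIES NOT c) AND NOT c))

(A) disagrees with G on (0,0,0) (formula → 0, table → 1); rule it out.
(B) disagrees with G on (0,0,0) (formula → 0, table → 1); rule it out.
(D) disagrees with G on (1,0,1) (formula → 1, table → 0); rule it out.
Only (C) survives; checking it on all 8 rows confirms it matches G.

C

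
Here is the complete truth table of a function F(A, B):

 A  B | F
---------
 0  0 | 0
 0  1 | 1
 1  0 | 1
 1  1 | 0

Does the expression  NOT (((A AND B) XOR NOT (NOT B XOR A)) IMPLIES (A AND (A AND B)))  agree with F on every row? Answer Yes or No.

Yes

Check the formula against F row by row:
  A=0, B=0: formula gives 0, F = 0 ✓
  A=0, B=1: formula gives 1, F = 1 ✓
  A=1, B=0: formula gives 1, F = 1 ✓
  A=1, B=1: formula gives 0, F = 0 ✓
No disagreement on any input; they are logically equivalent.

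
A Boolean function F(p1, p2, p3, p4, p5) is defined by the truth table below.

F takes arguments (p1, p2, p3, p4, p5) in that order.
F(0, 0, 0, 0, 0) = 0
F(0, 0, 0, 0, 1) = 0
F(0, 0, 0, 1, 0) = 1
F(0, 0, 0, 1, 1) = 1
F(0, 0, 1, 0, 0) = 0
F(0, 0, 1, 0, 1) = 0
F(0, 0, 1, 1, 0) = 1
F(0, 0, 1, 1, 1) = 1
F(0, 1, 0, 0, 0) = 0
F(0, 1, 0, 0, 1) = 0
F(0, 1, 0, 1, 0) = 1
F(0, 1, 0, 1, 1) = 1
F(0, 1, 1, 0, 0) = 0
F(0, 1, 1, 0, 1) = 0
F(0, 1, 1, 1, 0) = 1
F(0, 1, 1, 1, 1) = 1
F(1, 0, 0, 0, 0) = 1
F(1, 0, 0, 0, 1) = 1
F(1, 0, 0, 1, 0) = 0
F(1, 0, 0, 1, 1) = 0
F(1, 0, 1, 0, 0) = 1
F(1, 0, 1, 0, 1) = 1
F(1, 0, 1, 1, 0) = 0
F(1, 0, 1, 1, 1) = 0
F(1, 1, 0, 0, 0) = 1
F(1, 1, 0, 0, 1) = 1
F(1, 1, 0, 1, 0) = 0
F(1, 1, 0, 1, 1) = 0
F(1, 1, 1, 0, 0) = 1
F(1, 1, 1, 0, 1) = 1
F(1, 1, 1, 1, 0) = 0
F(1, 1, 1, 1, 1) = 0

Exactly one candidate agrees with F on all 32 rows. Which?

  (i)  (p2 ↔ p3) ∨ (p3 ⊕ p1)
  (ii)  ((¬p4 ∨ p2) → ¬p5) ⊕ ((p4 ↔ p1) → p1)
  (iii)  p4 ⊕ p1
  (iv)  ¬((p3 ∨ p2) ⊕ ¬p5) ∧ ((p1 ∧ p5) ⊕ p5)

iii

(i): at (0,0,0,0,0) it gives 1, but F = 0 — eliminated.
(ii): at (0,0,0,0,0) it gives 1, but F = 0 — eliminated.
(iv): at (0,0,0,0,1) it gives 1, but F = 0 — eliminated.
Only (iii) survives; checking it on all 32 rows confirms it matches F.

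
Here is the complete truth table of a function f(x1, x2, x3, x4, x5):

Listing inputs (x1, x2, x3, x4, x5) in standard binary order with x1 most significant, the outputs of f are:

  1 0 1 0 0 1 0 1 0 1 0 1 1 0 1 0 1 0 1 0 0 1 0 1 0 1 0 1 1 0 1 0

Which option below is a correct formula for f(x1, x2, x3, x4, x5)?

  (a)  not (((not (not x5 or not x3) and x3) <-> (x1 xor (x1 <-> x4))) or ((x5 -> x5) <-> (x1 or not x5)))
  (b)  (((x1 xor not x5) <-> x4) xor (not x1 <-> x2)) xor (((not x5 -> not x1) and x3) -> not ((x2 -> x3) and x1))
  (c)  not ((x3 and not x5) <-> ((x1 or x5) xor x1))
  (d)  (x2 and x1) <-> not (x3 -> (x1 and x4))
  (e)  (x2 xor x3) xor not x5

(a) disagrees with f on (0,0,0,0,0) (formula → 0, table → 1); rule it out.
(b) disagrees with f on (0,0,0,1,0) (formula → 0, table → 1); rule it out.
(c) disagrees with f on (0,0,0,0,0) (formula → 0, table → 1); rule it out.
(d) disagrees with f on (0,0,0,0,1) (formula → 1, table → 0); rule it out.
(e) is the remaining candidate, and it agrees with f on all 32 inputs.

e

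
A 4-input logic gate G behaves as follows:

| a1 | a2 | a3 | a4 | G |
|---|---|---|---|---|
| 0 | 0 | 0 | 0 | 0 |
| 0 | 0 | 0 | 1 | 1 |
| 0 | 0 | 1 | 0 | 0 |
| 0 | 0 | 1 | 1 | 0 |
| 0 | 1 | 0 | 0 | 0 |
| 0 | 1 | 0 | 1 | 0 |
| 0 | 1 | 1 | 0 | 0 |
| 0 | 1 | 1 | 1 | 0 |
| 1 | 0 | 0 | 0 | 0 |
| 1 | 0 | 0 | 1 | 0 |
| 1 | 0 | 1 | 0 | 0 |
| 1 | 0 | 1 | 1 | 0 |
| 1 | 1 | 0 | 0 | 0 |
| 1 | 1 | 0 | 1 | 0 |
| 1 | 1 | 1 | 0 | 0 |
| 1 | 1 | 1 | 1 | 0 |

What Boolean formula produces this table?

G is 1 on exactly one input, (0,0,0,1), whose minterm is ¬a1·¬a2·¬a3·a4. So G is just that conjunction.

G(a1, a2, a3, a4) = ((¬a1 ∧ ¬a2) ∧ ¬a3) ∧ a4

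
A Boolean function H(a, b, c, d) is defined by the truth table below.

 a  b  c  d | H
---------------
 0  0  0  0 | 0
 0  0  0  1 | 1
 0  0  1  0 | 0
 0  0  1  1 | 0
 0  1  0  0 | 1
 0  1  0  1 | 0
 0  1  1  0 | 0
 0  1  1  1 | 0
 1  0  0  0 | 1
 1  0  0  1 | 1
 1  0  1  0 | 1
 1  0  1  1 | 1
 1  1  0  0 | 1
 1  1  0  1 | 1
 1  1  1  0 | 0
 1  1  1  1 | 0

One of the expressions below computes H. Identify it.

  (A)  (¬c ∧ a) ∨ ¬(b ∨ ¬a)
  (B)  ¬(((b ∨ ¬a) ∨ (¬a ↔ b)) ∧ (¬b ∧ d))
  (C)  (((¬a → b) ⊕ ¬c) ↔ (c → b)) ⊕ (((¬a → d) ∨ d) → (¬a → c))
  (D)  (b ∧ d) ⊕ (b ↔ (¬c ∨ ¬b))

C

(A) disagrees with H on (0,0,0,1) (formula → 0, table → 1); rule it out.
(B) disagrees with H on (0,0,0,0) (formula → 1, table → 0); rule it out.
(D) disagrees with H on (0,0,0,1) (formula → 0, table → 1); rule it out.
That leaves (C). Evaluating it on every row reproduces the table of H exactly.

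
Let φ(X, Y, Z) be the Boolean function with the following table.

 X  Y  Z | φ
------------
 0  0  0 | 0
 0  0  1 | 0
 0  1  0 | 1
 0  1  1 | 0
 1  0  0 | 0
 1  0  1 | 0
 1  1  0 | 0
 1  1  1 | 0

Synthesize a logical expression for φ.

Only row (0,1,0) gives 1. That row's minterm ¬X·Y·¬Z is φ directly.

φ(X, Y, Z) = (not X and Y) and not Z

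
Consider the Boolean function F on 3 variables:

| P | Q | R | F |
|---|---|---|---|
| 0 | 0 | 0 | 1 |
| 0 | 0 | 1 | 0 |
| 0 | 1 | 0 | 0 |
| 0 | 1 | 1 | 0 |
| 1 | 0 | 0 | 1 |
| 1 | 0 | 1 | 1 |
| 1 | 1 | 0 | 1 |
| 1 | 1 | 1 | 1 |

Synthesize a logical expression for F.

F(P, Q, R) = NOT ((((NOT P AND NOT Q) AND R) OR ((NOT P AND Q) AND NOT R)) OR ((NOT P AND Q) AND R))

F is 0 on only 3 rows — (0,0,1), (0,1,0), (0,1,1). Writing each as a minterm (¬P·¬Q·R, ¬P·Q·¬R, ¬P·Q·R) and OR-ing them characterizes exactly where F=0, so F is the negation of that disjunction.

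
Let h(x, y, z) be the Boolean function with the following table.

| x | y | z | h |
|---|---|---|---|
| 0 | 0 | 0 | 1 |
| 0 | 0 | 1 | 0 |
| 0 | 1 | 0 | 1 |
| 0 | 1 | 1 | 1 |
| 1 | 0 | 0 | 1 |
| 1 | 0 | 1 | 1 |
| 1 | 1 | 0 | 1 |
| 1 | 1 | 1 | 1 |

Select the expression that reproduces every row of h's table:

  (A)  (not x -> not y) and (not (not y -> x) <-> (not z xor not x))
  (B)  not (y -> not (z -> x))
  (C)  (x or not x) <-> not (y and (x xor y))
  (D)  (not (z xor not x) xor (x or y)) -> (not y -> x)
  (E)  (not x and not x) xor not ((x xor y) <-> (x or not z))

(A): at (0,0,0) it gives 0, but h = 1 — eliminated.
(B): at (0,0,0) it gives 0, but h = 1 — eliminated.
(C): at (0,0,1) it gives 1, but h = 0 — eliminated.
(E): at (0,0,0) it gives 0, but h = 1 — eliminated.
(D) is the remaining candidate, and it agrees with h on all 8 inputs.

D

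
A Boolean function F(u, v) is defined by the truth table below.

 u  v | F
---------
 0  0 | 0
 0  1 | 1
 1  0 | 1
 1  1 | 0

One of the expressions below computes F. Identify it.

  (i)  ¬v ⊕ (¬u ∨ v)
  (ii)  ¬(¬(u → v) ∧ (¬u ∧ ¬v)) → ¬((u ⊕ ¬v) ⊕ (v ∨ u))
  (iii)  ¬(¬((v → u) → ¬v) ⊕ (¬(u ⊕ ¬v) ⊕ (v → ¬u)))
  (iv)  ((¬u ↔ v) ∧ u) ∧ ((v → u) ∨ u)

iii

(i): at (1,1) it gives 1, but F = 0 — eliminated.
(ii): at (0,1) it gives 0, but F = 1 — eliminated.
(iv): at (0,1) it gives 0, but F = 1 — eliminated.
Only (iii) survives; checking it on all 4 rows confirms it matches F.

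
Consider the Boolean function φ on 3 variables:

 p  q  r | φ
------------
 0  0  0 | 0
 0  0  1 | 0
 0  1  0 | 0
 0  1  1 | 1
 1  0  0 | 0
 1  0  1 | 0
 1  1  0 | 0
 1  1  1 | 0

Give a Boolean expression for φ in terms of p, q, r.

φ is 1 on exactly one input, (0,1,1), whose minterm is ¬p·q·r. So φ is just that conjunction.

φ(p, q, r) = (not p and q) and r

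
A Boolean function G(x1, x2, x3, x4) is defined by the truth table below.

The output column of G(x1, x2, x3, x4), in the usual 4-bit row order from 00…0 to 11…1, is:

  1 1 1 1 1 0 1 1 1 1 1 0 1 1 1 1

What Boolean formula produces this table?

G(x1, x2, x3, x4) = ((((x1' · x2) · x3') · x4) + (((x1 · x2') · x3) · x4))'

There are just 2 zero rows: (0,1,0,1), (1,0,1,1). Their minterms are ¬x1·x2·¬x3·x4, x1·¬x2·x3·x4; the OR of those covers precisely the 0-outputs, and negating it yields G.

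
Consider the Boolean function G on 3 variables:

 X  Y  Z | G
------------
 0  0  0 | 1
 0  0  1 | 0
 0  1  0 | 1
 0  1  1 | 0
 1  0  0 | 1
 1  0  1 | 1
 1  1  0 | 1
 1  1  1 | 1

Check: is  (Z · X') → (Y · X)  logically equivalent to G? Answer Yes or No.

Yes

Check the formula against G row by row:
  X=0, Y=0, Z=0: formula gives 1, G = 1 ✓
  X=0, Y=0, Z=1: formula gives 0, G = 0 ✓
  X=0, Y=1, Z=0: formula gives 1, G = 1 ✓
  X=0, Y=1, Z=1: formula gives 0, G = 0 ✓
  X=1, Y=0, Z=0: formula gives 1, G = 1 ✓
  … (the remaining 3 rows also agree.)
No disagreement on any input; they are logically equivalent.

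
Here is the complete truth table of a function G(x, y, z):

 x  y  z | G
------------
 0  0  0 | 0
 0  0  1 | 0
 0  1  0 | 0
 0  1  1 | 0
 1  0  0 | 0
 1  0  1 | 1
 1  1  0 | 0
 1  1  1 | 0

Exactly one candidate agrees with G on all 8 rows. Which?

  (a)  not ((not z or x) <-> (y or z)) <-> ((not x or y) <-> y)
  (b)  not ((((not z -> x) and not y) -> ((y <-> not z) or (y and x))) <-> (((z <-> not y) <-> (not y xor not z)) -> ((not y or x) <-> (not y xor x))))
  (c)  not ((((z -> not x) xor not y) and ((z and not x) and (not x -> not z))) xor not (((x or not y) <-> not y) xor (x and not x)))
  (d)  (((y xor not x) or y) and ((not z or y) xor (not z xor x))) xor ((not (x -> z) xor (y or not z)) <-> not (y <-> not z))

(a): at (0,1,1) it gives 1, but G = 0 — eliminated.
(c): at (0,0,0) it gives 1, but G = 0 — eliminated.
(d): at (0,0,0) it gives 1, but G = 0 — eliminated.
(b) is the remaining candidate, and it agrees with G on all 8 inputs.

b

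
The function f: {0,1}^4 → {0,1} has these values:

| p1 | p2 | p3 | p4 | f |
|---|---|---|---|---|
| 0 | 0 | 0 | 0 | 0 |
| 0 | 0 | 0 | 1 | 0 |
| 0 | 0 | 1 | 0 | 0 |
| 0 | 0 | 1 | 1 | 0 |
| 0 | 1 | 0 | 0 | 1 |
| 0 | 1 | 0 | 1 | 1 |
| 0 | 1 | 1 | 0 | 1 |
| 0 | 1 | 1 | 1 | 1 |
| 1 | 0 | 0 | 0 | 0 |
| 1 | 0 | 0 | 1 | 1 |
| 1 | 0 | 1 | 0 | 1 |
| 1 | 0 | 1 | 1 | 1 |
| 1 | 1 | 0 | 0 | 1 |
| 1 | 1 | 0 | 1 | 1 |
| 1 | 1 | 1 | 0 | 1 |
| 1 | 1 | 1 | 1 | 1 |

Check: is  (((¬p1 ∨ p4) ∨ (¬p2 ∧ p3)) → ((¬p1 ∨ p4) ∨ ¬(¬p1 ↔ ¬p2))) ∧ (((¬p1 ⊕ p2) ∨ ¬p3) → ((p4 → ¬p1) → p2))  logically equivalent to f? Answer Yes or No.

Test each input against both f and the formula:
  p1=0, p2=0, p3=0, p4=0: formula gives 0, f = 0 ✓
  p1=0, p2=0, p3=0, p4=1: formula gives 0, f = 0 ✓
  p1=0, p2=0, p3=1, p4=0: formula gives 0, f = 0 ✓
  p1=0, p2=0, p3=1, p4=1: formula gives 0, f = 0 ✓
  …and likewise for the remaining 12 rows.
No disagreement on any input; they are logically equivalent.

Yes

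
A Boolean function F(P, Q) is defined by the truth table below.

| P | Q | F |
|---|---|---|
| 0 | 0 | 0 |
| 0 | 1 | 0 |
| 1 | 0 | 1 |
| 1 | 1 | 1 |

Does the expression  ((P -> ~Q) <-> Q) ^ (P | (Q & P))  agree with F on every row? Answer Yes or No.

No

Evaluate ((P -> ~Q) <-> Q) ^ (P | (Q & P)) on each row and compare to F:
  P=0, Q=0: formula gives 0, F = 0 ✓
  P=0, Q=1: formula gives 1, but F = 0 ✗
A single disagreement suffices: at (0,1) they differ, so the formula does not compute F.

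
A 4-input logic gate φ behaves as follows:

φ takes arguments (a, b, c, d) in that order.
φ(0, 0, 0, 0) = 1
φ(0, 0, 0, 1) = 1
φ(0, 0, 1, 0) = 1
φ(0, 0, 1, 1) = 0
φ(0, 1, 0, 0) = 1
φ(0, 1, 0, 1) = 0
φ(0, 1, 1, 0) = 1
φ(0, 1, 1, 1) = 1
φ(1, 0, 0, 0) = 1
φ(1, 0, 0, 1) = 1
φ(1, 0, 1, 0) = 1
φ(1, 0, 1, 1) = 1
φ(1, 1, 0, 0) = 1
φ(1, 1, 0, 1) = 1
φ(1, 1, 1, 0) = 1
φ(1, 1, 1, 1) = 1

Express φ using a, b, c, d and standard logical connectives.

There are just 2 zero rows: (0,0,1,1), (0,1,0,1). Their minterms are ¬a·¬b·c·d, ¬a·b·¬c·d; the OR of those covers precisely the 0-outputs, and negating it yields φ.

φ(a, b, c, d) = NOT ((((NOT a AND NOT b) AND c) AND d) OR (((NOT a AND b) AND NOT c) AND d))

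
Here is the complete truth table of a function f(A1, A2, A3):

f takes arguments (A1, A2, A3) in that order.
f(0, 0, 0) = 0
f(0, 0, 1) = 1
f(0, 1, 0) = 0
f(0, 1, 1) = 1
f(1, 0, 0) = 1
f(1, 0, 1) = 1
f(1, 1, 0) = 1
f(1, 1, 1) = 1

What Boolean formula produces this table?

f is 0 on only 2 rows — (0,0,0), (0,1,0). Writing each as a minterm (¬A1·¬A2·¬A3, ¬A1·A2·¬A3) and OR-ing them characterizes exactly where f=0, so f is the negation of that disjunction.

f(A1, A2, A3) = ~(((~A1 & ~A2) & ~A3) | ((~A1 & A2) & ~A3))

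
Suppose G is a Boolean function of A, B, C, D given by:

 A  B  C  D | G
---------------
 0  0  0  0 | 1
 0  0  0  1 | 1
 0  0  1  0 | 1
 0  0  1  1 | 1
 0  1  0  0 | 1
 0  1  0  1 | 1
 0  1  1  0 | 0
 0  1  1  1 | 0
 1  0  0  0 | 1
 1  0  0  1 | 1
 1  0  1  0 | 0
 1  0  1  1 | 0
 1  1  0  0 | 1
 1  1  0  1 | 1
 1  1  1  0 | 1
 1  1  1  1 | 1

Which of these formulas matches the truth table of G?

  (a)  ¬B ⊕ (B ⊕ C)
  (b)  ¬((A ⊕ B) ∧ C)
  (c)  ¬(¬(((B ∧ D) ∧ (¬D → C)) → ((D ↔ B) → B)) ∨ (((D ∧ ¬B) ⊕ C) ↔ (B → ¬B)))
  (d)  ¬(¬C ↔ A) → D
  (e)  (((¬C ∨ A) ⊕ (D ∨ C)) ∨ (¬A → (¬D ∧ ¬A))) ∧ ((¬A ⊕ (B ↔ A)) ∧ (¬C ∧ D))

b

(a): at (0,0,1,0) it gives 0, but G = 1 — eliminated.
(c): at (0,0,0,1) it gives 0, but G = 1 — eliminated.
(d): at (0,0,0,0) it gives 0, but G = 1 — eliminated.
(e): at (0,0,0,0) it gives 0, but G = 1 — eliminated.
(b) is the remaining candidate, and it agrees with G on all 16 inputs.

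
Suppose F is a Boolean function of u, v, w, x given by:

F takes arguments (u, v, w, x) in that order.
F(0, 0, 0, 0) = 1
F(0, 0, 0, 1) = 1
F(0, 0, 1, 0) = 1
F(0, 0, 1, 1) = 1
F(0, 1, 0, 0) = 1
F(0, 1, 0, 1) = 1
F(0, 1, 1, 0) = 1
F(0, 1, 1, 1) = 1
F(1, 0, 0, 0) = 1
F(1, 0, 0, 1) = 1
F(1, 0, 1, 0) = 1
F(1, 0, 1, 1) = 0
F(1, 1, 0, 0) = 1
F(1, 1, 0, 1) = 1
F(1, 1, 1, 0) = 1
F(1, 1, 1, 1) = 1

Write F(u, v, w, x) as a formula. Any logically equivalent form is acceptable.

Only row (1,0,1,1) gives 0. So F is 1 everywhere except there — the complement of the minterm u·¬v·w·x.

F(u, v, w, x) = NOT (((u AND NOT v) AND w) AND x)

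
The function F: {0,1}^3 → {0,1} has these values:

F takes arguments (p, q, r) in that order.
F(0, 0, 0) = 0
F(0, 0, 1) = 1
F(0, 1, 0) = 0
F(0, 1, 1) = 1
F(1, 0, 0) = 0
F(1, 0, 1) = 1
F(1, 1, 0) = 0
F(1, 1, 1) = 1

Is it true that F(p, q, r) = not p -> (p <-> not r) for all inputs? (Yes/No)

Evaluate not p -> (p <-> not r) on each row and compare to F:
  p=0, q=0, r=0: formula gives 0, F = 0 ✓
  p=0, q=0, r=1: formula gives 1, F = 1 ✓
  p=0, q=1, r=0: formula gives 0, F = 0 ✓
  p=0, q=1, r=1: formula gives 1, F = 1 ✓
  p=1, q=0, r=0: formula gives 1, but F = 0 ✗
Row (1,0,0) is a counterexample, so the formula is not equivalent to F.

No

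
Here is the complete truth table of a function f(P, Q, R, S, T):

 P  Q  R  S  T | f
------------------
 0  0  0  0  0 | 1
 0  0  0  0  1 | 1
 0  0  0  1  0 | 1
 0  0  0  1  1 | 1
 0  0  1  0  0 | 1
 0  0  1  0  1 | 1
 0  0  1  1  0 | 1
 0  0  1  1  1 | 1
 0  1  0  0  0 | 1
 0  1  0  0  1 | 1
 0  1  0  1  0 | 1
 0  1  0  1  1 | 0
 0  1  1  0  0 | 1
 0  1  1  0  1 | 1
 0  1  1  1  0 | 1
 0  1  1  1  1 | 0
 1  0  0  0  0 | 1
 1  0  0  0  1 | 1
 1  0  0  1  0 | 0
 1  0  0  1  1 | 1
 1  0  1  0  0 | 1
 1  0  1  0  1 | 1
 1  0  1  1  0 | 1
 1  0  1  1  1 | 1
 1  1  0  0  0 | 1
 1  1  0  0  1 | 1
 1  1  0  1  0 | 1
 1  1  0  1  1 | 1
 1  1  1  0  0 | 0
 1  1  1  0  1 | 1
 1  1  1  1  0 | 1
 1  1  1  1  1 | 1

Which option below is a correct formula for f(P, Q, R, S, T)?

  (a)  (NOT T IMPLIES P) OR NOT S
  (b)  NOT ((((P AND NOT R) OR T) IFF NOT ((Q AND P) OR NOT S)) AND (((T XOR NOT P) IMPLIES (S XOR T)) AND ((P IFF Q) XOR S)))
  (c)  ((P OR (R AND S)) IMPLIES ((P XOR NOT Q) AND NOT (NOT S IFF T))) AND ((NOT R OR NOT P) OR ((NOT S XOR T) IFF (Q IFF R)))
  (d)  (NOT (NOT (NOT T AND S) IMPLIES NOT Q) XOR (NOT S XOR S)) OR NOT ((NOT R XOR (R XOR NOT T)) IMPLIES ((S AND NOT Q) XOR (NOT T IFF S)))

b

(a) disagrees with f on (0,0,0,1,0) (formula → 0, table → 1); rule it out.
(c) disagrees with f on (0,0,1,1,0) (formula → 0, table → 1); rule it out.
(d) disagrees with f on (0,1,0,0,0) (formula → 0, table → 1); rule it out.
That leaves (b). Evaluating it on every row reproduces the table of f exactly.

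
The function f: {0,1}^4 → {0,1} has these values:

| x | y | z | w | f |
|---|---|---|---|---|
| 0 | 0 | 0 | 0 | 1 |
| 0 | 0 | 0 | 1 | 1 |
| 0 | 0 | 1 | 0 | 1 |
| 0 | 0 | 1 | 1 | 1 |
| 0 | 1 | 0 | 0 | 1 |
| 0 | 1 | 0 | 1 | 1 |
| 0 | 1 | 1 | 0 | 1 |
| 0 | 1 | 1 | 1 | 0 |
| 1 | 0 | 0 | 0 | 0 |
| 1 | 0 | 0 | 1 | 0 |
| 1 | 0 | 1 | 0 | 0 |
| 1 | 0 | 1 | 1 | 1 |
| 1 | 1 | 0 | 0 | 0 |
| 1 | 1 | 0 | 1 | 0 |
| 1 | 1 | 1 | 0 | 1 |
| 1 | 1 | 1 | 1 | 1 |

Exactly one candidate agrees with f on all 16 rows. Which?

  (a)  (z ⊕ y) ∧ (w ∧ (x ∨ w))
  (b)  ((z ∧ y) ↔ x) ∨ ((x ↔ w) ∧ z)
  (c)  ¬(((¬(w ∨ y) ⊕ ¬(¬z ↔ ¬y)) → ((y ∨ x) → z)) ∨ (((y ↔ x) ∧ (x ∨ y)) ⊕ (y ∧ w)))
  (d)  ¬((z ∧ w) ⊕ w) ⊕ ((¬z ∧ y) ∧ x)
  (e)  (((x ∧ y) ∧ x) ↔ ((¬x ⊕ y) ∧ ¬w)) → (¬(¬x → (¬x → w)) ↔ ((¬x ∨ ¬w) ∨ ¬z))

b

(a) fails at (0,0,0,0): the formula yields 0, f is 1.
(c) fails at (0,0,0,0): the formula yields 0, f is 1.
(d) fails at (0,0,0,1): the formula yields 0, f is 1.
(e) fails at (0,0,0,1): the formula yields 0, f is 1.
Only (b) survives; checking it on all 16 rows confirms it matches f.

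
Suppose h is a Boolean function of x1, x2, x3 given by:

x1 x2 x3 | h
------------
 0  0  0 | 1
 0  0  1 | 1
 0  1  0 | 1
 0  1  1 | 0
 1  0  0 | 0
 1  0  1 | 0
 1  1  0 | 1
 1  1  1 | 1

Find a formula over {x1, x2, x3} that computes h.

h is 0 on only 3 rows — (0,1,1), (1,0,0), (1,0,1). Writing each as a minterm (¬x1·x2·x3, x1·¬x2·¬x3, x1·¬x2·x3) and OR-ing them characterizes exactly where h=0, so h is the negation of that disjunction.

h(x1, x2, x3) = NOT ((((NOT x1 AND x2) AND x3) OR ((x1 AND NOT x2) AND NOT x3)) OR ((x1 AND NOT x2) AND x3))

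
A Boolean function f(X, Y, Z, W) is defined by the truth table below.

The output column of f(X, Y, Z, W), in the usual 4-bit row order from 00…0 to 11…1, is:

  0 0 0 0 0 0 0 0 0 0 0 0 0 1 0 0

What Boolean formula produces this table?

Only row (1,1,0,1) gives 1. That row's minterm X·Y·¬Z·W is f directly.

f(X, Y, Z, W) = ((X · Y) · Z') · W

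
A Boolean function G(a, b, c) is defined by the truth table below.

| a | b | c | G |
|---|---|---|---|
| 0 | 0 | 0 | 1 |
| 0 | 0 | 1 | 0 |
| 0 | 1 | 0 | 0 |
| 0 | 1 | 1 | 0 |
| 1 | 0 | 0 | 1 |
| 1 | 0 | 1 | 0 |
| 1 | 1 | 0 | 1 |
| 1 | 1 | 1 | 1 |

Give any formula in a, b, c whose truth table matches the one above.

G(a, b, c) = ((((~a & ~b) & ~c) | ((a & ~b) & ~c)) | ((a & b) & ~c)) | ((a & b) & c)

G=1 on 4 inputs: (0,0,0), (1,0,0), (1,1,0), (1,1,1). Reading each as a conjunction of literals (¬a·¬b·¬c, a·¬b·¬c, a·b·¬c, a·b·c) and taking the OR gives the canonical DNF.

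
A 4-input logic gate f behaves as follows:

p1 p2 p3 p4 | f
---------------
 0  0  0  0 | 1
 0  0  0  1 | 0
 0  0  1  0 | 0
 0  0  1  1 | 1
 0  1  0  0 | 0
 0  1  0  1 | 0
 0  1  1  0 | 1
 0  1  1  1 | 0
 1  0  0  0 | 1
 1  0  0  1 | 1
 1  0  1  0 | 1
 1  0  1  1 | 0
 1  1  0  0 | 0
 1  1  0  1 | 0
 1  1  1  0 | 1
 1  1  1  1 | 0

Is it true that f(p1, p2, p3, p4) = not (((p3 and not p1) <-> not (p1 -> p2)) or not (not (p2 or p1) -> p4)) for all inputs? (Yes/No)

No

Check the formula against f row by row:
  p1=0, p2=0, p3=0, p4=0: formula gives 0, but f = 1 ✗
A single disagreement suffices: at (0,0,0,0) they differ, so the formula does not compute f.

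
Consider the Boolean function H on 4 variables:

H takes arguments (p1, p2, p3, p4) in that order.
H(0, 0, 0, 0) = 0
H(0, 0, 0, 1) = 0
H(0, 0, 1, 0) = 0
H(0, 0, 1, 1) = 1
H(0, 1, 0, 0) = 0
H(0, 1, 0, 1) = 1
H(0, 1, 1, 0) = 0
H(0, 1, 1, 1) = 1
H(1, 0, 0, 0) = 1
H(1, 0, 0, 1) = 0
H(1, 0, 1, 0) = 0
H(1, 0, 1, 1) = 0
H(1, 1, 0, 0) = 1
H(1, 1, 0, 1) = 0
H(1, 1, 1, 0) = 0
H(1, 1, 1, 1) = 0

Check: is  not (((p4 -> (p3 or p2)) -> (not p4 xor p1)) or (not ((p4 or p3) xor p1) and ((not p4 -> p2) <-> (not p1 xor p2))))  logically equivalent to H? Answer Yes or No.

Yes

Evaluate not (((p4 -> (p3 or p2)) -> (not p4 xor p1)) or (not ((p4 or p3) xor p1) and ((not p4 -> p2) <-> (not p1 xor p2)))) on each row and compare to H:
  p1=0, p2=0, p3=0, p4=0: formula gives 0, H = 0 ✓
  p1=0, p2=0, p3=0, p4=1: formula gives 0, H = 0 ✓
  p1=0, p2=0, p3=1, p4=0: formula gives 0, H = 0 ✓
  p1=0, p2=0, p3=1, p4=1: formula gives 1, H = 1 ✓
  …and likewise for the remaining 12 rows.
Every row agrees, so the formula is equivalent.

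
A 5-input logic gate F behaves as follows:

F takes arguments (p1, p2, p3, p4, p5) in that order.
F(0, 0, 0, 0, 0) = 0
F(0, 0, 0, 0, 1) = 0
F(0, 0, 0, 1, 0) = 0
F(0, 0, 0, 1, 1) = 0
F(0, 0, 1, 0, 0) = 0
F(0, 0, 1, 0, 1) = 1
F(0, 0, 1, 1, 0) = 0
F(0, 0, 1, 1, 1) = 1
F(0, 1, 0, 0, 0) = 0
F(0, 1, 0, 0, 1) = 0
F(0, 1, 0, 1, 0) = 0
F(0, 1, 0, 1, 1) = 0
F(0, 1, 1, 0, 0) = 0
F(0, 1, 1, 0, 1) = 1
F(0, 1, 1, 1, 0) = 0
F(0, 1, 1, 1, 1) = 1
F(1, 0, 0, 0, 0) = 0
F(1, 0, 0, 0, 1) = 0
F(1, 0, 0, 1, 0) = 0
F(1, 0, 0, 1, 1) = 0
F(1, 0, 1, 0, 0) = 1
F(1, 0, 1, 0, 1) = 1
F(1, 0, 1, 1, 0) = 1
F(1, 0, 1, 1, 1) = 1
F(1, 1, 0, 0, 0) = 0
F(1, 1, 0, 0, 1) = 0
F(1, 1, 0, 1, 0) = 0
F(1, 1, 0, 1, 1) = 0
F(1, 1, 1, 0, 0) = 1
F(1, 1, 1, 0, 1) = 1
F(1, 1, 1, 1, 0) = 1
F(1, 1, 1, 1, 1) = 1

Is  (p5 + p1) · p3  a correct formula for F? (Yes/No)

Yes

Check the formula against F row by row:
  p1=0, p2=0, p3=0, p4=0, p5=0: formula gives 0, F = 0 ✓
  p1=0, p2=0, p3=0, p4=0, p5=1: formula gives 0, F = 0 ✓
  p1=0, p2=0, p3=0, p4=1, p5=0: formula gives 0, F = 0 ✓
  p1=0, p2=0, p3=0, p4=1, p5=1: formula gives 0, F = 0 ✓
  …and likewise for the remaining 28 rows.
All 32 rows match — the expression computes F exactly.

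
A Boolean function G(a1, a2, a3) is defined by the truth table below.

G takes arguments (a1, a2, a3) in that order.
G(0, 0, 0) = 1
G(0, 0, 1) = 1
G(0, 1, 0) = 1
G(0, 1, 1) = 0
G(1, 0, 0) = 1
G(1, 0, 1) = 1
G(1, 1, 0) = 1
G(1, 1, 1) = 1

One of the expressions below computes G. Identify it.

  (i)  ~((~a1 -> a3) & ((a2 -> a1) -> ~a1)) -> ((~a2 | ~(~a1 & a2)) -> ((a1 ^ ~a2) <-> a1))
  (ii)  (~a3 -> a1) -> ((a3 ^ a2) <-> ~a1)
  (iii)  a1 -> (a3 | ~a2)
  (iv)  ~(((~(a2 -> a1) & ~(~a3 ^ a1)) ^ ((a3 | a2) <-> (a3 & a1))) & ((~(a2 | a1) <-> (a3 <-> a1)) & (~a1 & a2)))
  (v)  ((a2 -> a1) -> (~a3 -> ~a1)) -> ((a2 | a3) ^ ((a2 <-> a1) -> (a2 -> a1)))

iv

(i) disagrees with G on (0,0,0) (formula → 0, table → 1); rule it out.
(ii) disagrees with G on (1,0,1) (formula → 0, table → 1); rule it out.
(iii) disagrees with G on (0,1,1) (formula → 1, table → 0); rule it out.
(v) disagrees with G on (0,0,1) (formula → 0, table → 1); rule it out.
Only (iv) survives; checking it on all 8 rows confirms it matches G.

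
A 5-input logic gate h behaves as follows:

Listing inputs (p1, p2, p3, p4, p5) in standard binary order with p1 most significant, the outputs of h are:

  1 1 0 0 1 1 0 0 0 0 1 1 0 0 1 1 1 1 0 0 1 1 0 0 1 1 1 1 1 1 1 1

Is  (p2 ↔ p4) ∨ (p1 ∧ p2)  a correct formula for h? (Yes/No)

Yes

Check the formula against h row by row:
  p1=0, p2=0, p3=0, p4=0, p5=0: formula gives 1, h = 1 ✓
  p1=0, p2=0, p3=0, p4=0, p5=1: formula gives 1, h = 1 ✓
  p1=0, p2=0, p3=0, p4=1, p5=0: formula gives 0, h = 0 ✓
  p1=0, p2=0, p3=0, p4=1, p5=1: formula gives 0, h = 0 ✓
  … (the remaining 28 rows also agree.)
No disagreement on any input; they are logically equivalent.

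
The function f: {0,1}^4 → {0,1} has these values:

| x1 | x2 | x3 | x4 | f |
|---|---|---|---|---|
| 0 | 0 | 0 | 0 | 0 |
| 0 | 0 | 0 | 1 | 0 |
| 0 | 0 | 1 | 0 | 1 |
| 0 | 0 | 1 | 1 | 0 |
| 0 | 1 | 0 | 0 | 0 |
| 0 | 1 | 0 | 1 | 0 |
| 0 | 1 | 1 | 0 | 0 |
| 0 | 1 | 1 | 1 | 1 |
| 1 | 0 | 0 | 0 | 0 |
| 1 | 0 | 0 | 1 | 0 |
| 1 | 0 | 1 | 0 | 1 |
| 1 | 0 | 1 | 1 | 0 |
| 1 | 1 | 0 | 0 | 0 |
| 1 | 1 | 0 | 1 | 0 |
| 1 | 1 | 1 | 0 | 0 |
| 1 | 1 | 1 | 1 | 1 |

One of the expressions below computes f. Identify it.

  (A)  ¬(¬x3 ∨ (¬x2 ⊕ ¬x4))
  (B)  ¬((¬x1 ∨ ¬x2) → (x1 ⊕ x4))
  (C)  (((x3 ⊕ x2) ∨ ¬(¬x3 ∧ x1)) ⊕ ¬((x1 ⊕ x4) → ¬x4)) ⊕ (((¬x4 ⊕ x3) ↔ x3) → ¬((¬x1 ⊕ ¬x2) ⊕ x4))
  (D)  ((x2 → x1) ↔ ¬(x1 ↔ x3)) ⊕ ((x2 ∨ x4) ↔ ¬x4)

A

(B): at (0,0,0,0) it gives 1, but f = 0 — eliminated.
(C): at (0,0,1,0) it gives 0, but f = 1 — eliminated.
(D): at (0,0,1,1) it gives 1, but f = 0 — eliminated.
Only (A) survives; checking it on all 16 rows confirms it matches f.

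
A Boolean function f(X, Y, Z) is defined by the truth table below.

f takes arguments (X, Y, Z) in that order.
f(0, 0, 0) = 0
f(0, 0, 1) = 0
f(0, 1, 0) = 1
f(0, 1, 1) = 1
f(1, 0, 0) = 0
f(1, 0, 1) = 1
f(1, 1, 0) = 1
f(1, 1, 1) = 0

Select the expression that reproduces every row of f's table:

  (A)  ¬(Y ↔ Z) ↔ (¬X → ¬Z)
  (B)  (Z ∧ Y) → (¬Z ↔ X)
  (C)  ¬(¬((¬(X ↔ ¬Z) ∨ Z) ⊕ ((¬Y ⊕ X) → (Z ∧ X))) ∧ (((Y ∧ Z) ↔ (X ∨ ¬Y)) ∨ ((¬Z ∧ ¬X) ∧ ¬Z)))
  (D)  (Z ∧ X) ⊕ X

A

(B) disagrees with f on (0,0,0) (formula → 1, table → 0); rule it out.
(C) disagrees with f on (0,0,0) (formula → 1, table → 0); rule it out.
(D) disagrees with f on (0,1,0) (formula → 0, table → 1); rule it out.
Only (A) survives; checking it on all 8 rows confirms it matches f.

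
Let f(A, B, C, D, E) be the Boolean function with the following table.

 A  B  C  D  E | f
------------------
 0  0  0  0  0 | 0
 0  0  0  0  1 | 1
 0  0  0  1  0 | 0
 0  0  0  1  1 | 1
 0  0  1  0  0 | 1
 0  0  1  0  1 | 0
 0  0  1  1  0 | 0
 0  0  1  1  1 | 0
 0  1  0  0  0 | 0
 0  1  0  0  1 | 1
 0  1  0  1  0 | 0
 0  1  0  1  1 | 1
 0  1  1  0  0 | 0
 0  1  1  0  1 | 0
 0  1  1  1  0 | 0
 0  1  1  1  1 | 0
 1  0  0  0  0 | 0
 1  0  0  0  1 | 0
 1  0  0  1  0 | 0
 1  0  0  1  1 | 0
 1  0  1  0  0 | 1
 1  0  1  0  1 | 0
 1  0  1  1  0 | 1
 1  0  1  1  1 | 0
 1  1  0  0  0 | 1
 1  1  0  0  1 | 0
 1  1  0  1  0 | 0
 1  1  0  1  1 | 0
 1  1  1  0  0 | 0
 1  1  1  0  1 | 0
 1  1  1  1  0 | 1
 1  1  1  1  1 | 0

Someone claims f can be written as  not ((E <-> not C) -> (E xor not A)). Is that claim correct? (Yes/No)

Evaluate not ((E <-> not C) -> (E xor not A)) on each row and compare to f:
  A=0, B=0, C=0, D=0, E=0: formula gives 0, f = 0 ✓
  A=0, B=0, C=0, D=0, E=1: formula gives 1, f = 1 ✓
  A=0, B=0, C=0, D=1, E=0: formula gives 0, f = 0 ✓
  A=0, B=0, C=0, D=1, E=1: formula gives 1, f = 1 ✓
  A=0, B=0, C=1, D=0, E=0: formula gives 0, but f = 1 ✗
A single disagreement suffices: at (0,0,1,0,0) they differ, so the formula does not compute f.

No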